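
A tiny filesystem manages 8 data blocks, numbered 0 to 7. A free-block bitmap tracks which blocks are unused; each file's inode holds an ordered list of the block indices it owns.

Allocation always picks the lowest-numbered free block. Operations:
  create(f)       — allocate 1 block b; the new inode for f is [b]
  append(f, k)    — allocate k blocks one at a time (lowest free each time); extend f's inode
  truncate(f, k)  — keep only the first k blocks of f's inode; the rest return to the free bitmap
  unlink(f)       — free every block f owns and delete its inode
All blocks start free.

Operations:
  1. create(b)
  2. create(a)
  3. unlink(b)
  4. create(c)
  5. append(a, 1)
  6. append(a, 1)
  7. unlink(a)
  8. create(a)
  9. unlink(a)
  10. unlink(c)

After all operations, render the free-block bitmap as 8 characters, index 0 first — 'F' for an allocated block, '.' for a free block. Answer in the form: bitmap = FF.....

after create(b) → b:[0]  free=[F.......]
after create(a) → a:[1], b:[0]  free=[FF......]
after unlink(b) → a:[1]  free=[.F......]
after create(c) → a:[1], c:[0]  free=[FF......]
after append(a, 1) → a:[1, 2], c:[0]  free=[FFF.....]
after append(a, 1) → a:[1, 2, 3], c:[0]  free=[FFFF....]
after unlink(a) → c:[0]  free=[F.......]
after create(a) → a:[1], c:[0]  free=[FF......]
after unlink(a) → c:[0]  free=[F.......]
after unlink(c) →   free=[........]

bitmap = ........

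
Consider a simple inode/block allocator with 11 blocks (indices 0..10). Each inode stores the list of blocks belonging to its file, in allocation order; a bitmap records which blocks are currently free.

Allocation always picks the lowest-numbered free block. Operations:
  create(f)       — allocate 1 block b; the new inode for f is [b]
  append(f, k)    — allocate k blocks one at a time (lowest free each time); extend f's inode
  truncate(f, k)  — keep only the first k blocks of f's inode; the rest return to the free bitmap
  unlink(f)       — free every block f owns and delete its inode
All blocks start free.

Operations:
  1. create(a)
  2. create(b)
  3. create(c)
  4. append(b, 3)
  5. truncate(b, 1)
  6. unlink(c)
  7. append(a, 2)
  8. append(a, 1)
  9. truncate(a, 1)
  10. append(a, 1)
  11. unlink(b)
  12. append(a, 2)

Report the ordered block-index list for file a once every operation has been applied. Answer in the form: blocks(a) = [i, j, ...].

after create(a) → a:[0]  free=[F..........]
after create(b) → a:[0], b:[1]  free=[FF.........]
after create(c) → a:[0], b:[1], c:[2]  free=[FFF........]
after append(b, 3) → a:[0], b:[1, 3, 4, 5], c:[2]  free=[FFFFFF.....]
after truncate(b, 1) → a:[0], b:[1], c:[2]  free=[FFF........]
after unlink(c) → a:[0], b:[1]  free=[FF.........]
after append(a, 2) → a:[0, 2, 3], b:[1]  free=[FFFF.......]
after append(a, 1) → a:[0, 2, 3, 4], b:[1]  free=[FFFFF......]
after truncate(a, 1) → a:[0], b:[1]  free=[FF.........]
after append(a, 1) → a:[0, 2], b:[1]  free=[FFF........]
after unlink(b) → a:[0, 2]  free=[F.F........]
after append(a, 2) → a:[0, 2, 1, 3]  free=[FFFF.......]

blocks(a) = [0, 2, 1, 3]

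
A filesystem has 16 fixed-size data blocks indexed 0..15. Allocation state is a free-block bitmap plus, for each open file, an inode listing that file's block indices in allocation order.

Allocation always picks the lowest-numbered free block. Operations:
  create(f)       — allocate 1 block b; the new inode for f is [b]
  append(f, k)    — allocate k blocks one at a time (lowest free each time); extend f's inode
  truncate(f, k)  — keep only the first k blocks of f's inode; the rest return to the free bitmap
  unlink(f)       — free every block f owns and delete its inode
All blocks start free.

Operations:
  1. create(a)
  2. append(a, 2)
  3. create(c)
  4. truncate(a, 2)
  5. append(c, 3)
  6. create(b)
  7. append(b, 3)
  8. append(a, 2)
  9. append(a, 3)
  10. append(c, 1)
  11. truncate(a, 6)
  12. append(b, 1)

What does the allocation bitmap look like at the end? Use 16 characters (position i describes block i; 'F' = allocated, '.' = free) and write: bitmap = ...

bitmap = FFFFFFFFFFFFFFFF

[1] create(a) — a=0 (map F...............)
[2] append(a, 2) — a=0,1,2 (map FFF.............)
[3] create(c) — a=0,1,2 c=3 (map FFFF............)
[4] truncate(a, 2) — a=0,1 c=3 (map FF.F............)
[5] append(c, 3) — a=0,1 c=3,2,4,5 (map FFFFFF..........)
[6] create(b) — a=0,1 b=6 c=3,2,4,5 (map FFFFFFF.........)
[7] append(b, 3) — a=0,1 b=6,7,8,9 c=3,2,4,5 (map FFFFFFFFFF......)
[8] append(a, 2) — a=0,1,10,11 b=6,7,8,9 c=3,2,4,5 (map FFFFFFFFFFFF....)
[9] append(a, 3) — a=0,1,10,11,12,13,14 b=6,7,8,9 c=3,2,4,5 (map FFFFFFFFFFFFFFF.)
[10] append(c, 1) — a=0,1,10,11,12,13,14 b=6,7,8,9 c=3,2,4,5,15 (map FFFFFFFFFFFFFFFF)
[11] truncate(a, 6) — a=0,1,10,11,12,13 b=6,7,8,9 c=3,2,4,5,15 (map FFFFFFFFFFFFFF.F)
[12] append(b, 1) — a=0,1,10,11,12,13 b=6,7,8,9,14 c=3,2,4,5,15 (map FFFFFFFFFFFFFFFF)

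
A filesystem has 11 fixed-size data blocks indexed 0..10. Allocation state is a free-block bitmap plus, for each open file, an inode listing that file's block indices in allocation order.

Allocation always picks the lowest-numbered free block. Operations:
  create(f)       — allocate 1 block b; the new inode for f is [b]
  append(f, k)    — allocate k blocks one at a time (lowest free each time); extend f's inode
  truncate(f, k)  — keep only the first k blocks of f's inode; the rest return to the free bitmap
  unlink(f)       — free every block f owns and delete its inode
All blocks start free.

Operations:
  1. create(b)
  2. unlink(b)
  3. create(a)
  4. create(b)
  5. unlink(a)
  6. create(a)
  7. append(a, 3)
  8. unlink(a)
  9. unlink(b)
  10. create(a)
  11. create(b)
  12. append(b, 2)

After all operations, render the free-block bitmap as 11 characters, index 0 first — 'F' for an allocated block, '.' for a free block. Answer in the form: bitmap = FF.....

bitmap = FFFF.......

  1. create(b)  ⇒  F..........  {b→[0]}
  2. unlink(b)  ⇒  ...........  {}
  3. create(a)  ⇒  F..........  {a→[0]}
  4. create(b)  ⇒  FF.........  {a→[0]; b→[1]}
  5. unlink(a)  ⇒  .F.........  {b→[1]}
  6. create(a)  ⇒  FF.........  {a→[0]; b→[1]}
  7. append(a, 3)  ⇒  FFFFF......  {a→[0, 2, 3, 4]; b→[1]}
  8. unlink(a)  ⇒  .F.........  {b→[1]}
  9. unlink(b)  ⇒  ...........  {}
  10. create(a)  ⇒  F..........  {a→[0]}
  11. create(b)  ⇒  FF.........  {a→[0]; b→[1]}
  12. append(b, 2)  ⇒  FFFF.......  {a→[0]; b→[1, 2, 3]}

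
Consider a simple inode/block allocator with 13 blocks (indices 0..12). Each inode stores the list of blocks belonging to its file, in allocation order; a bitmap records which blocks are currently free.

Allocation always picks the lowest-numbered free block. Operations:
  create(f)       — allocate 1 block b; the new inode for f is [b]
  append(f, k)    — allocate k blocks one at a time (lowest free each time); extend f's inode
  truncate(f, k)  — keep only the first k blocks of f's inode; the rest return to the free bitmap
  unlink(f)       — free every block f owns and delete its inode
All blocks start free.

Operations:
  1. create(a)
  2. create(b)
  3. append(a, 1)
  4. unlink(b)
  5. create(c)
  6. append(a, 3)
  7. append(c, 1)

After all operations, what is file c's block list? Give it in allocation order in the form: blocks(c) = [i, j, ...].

blocks(c) = [1, 6]

create(a): bitmap=F............ | a=[0]
create(b): bitmap=FF........... | a=[0] b=[1]
append(a, 1): bitmap=FFF.......... | a=[0, 2] b=[1]
unlink(b): bitmap=F.F.......... | a=[0, 2]
create(c): bitmap=FFF.......... | a=[0, 2] c=[1]
append(a, 3): bitmap=FFFFFF....... | a=[0, 2, 3, 4, 5] c=[1]
append(c, 1): bitmap=FFFFFFF...... | a=[0, 2, 3, 4, 5] c=[1, 6]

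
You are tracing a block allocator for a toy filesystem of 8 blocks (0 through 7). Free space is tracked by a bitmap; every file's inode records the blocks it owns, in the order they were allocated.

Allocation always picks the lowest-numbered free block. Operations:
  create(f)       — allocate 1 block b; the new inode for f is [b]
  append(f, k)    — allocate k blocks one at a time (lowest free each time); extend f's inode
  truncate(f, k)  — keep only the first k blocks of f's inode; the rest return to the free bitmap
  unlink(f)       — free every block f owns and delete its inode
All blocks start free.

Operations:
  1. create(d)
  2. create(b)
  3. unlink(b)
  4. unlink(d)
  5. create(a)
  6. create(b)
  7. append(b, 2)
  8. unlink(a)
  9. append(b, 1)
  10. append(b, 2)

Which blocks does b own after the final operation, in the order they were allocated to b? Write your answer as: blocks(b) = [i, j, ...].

after create(d) → d:[0]  free=[F.......]
after create(b) → b:[1], d:[0]  free=[FF......]
after unlink(b) → d:[0]  free=[F.......]
after unlink(d) →   free=[........]
after create(a) → a:[0]  free=[F.......]
after create(b) → a:[0], b:[1]  free=[FF......]
after append(b, 2) → a:[0], b:[1, 2, 3]  free=[FFFF....]
after unlink(a) → b:[1, 2, 3]  free=[.FFF....]
after append(b, 1) → b:[1, 2, 3, 0]  free=[FFFF....]
after append(b, 2) → b:[1, 2, 3, 0, 4, 5]  free=[FFFFFF..]

blocks(b) = [1, 2, 3, 0, 4, 5]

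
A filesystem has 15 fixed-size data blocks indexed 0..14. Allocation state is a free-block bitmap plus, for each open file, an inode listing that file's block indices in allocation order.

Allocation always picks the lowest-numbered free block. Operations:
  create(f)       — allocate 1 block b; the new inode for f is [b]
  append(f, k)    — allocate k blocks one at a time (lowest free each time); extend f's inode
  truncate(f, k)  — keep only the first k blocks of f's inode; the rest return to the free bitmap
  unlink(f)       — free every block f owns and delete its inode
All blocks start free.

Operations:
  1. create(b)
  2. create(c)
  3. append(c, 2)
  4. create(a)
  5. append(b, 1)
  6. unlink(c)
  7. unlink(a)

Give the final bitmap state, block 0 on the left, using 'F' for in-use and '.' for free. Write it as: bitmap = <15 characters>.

bitmap = F....F.........

create(b): bitmap=F.............. | b=[0]
create(c): bitmap=FF............. | b=[0] c=[1]
append(c, 2): bitmap=FFFF........... | b=[0] c=[1, 2, 3]
create(a): bitmap=FFFFF.......... | a=[4] b=[0] c=[1, 2, 3]
append(b, 1): bitmap=FFFFFF......... | a=[4] b=[0, 5] c=[1, 2, 3]
unlink(c): bitmap=F...FF......... | a=[4] b=[0, 5]
unlink(a): bitmap=F....F......... | b=[0, 5]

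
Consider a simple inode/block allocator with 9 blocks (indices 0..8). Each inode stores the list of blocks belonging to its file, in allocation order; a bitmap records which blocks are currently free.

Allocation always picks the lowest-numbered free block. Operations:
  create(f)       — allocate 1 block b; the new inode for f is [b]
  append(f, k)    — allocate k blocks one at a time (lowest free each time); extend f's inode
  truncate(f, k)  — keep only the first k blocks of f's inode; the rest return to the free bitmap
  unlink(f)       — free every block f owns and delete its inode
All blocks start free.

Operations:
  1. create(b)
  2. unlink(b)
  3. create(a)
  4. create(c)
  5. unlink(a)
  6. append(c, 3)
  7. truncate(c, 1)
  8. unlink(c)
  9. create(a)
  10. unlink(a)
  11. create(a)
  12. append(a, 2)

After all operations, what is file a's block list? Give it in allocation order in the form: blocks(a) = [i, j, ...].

blocks(a) = [0, 1, 2]

after create(b) → b:[0]  free=[F........]
after unlink(b) →   free=[.........]
after create(a) → a:[0]  free=[F........]
after create(c) → a:[0], c:[1]  free=[FF.......]
after unlink(a) → c:[1]  free=[.F.......]
after append(c, 3) → c:[1, 0, 2, 3]  free=[FFFF.....]
after truncate(c, 1) → c:[1]  free=[.F.......]
after unlink(c) →   free=[.........]
after create(a) → a:[0]  free=[F........]
after unlink(a) →   free=[.........]
after create(a) → a:[0]  free=[F........]
after append(a, 2) → a:[0, 1, 2]  free=[FFF......]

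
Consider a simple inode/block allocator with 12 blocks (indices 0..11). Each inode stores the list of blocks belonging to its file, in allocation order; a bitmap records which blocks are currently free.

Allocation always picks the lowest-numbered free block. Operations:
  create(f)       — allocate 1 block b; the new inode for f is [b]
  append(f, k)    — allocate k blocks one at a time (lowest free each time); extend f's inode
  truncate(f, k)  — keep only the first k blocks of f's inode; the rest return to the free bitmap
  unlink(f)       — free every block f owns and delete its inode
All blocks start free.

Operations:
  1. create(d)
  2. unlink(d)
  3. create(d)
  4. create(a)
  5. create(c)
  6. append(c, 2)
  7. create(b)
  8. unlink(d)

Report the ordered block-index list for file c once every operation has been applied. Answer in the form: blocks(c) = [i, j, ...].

  1. create(d)  ⇒  F...........  {d→[0]}
  2. unlink(d)  ⇒  ............  {}
  3. create(d)  ⇒  F...........  {d→[0]}
  4. create(a)  ⇒  FF..........  {a→[1]; d→[0]}
  5. create(c)  ⇒  FFF.........  {a→[1]; c→[2]; d→[0]}
  6. append(c, 2)  ⇒  FFFFF.......  {a→[1]; c→[2, 3, 4]; d→[0]}
  7. create(b)  ⇒  FFFFFF......  {a→[1]; b→[5]; c→[2, 3, 4]; d→[0]}
  8. unlink(d)  ⇒  .FFFFF......  {a→[1]; b→[5]; c→[2, 3, 4]}

blocks(c) = [2, 3, 4]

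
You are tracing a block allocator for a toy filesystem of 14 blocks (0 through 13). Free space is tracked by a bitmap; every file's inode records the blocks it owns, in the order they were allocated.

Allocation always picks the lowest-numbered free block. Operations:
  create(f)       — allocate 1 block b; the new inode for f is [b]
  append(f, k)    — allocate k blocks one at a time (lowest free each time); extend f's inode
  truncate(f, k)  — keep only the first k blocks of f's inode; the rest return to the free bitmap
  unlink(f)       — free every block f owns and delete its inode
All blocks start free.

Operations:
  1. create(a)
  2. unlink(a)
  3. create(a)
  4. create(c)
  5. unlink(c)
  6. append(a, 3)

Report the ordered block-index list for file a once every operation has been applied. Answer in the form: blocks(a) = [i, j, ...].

create(a): bitmap=F............. | a=[0]
unlink(a): bitmap=.............. | 
create(a): bitmap=F............. | a=[0]
create(c): bitmap=FF............ | a=[0] c=[1]
unlink(c): bitmap=F............. | a=[0]
append(a, 3): bitmap=FFFF.......... | a=[0, 1, 2, 3]

blocks(a) = [0, 1, 2, 3]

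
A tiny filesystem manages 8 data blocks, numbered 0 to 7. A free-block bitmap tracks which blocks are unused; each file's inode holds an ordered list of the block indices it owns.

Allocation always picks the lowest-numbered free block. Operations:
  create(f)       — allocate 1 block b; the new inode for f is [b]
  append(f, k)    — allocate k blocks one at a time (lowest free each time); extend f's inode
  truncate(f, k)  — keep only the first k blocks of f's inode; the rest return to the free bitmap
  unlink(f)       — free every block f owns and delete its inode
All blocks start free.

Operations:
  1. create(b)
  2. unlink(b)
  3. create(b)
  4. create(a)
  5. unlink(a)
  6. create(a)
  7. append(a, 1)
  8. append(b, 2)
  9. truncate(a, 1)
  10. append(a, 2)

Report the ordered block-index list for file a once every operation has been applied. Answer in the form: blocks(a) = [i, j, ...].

blocks(a) = [1, 2, 5]

  1. create(b)  ⇒  F.......  {b→[0]}
  2. unlink(b)  ⇒  ........  {}
  3. create(b)  ⇒  F.......  {b→[0]}
  4. create(a)  ⇒  FF......  {a→[1]; b→[0]}
  5. unlink(a)  ⇒  F.......  {b→[0]}
  6. create(a)  ⇒  FF......  {a→[1]; b→[0]}
  7. append(a, 1)  ⇒  FFF.....  {a→[1, 2]; b→[0]}
  8. append(b, 2)  ⇒  FFFFF...  {a→[1, 2]; b→[0, 3, 4]}
  9. truncate(a, 1)  ⇒  FF.FF...  {a→[1]; b→[0, 3, 4]}
  10. append(a, 2)  ⇒  FFFFFF..  {a→[1, 2, 5]; b→[0, 3, 4]}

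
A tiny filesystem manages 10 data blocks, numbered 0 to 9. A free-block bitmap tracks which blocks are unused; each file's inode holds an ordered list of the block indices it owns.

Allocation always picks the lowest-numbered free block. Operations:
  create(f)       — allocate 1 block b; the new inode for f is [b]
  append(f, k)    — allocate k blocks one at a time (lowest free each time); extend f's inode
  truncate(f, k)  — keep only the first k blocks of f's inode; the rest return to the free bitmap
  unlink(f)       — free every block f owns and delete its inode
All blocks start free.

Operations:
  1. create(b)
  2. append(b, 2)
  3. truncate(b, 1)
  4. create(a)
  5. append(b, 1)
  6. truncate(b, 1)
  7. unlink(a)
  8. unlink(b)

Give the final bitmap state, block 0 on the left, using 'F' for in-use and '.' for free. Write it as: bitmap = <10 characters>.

bitmap = ..........

[1] create(b) — b=0 (map F.........)
[2] append(b, 2) — b=0,1,2 (map FFF.......)
[3] truncate(b, 1) — b=0 (map F.........)
[4] create(a) — a=1 b=0 (map FF........)
[5] append(b, 1) — a=1 b=0,2 (map FFF.......)
[6] truncate(b, 1) — a=1 b=0 (map FF........)
[7] unlink(a) — b=0 (map F.........)
[8] unlink(b) —  (map ..........)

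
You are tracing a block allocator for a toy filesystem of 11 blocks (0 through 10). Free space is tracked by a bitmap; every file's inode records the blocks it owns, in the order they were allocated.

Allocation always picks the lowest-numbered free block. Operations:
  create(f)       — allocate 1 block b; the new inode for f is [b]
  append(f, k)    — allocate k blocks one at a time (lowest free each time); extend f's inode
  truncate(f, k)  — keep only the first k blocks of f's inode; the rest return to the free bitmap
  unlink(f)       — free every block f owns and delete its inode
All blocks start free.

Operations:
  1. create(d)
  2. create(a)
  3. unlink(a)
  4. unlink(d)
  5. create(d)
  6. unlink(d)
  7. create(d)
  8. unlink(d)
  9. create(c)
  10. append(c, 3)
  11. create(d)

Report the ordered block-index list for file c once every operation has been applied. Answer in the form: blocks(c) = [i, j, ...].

blocks(c) = [0, 1, 2, 3]

  1. create(d)  ⇒  F..........  {d→[0]}
  2. create(a)  ⇒  FF.........  {a→[1]; d→[0]}
  3. unlink(a)  ⇒  F..........  {d→[0]}
  4. unlink(d)  ⇒  ...........  {}
  5. create(d)  ⇒  F..........  {d→[0]}
  6. unlink(d)  ⇒  ...........  {}
  7. create(d)  ⇒  F..........  {d→[0]}
  8. unlink(d)  ⇒  ...........  {}
  9. create(c)  ⇒  F..........  {c→[0]}
  10. append(c, 3)  ⇒  FFFF.......  {c→[0, 1, 2, 3]}
  11. create(d)  ⇒  FFFFF......  {c→[0, 1, 2, 3]; d→[4]}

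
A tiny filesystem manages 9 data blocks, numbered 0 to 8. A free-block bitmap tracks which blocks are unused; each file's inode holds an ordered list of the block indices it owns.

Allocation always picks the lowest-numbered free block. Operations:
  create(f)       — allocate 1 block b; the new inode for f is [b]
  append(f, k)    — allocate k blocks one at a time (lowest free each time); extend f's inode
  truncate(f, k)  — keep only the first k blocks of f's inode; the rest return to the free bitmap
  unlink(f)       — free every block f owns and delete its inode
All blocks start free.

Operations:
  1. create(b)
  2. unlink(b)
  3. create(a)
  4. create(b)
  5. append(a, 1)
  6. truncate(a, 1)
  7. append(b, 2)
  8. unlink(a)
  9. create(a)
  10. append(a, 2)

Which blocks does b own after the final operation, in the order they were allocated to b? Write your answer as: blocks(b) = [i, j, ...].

after create(b) → b:[0]  free=[F........]
after unlink(b) →   free=[.........]
after create(a) → a:[0]  free=[F........]
after create(b) → a:[0], b:[1]  free=[FF.......]
after append(a, 1) → a:[0, 2], b:[1]  free=[FFF......]
after truncate(a, 1) → a:[0], b:[1]  free=[FF.......]
after append(b, 2) → a:[0], b:[1, 2, 3]  free=[FFFF.....]
after unlink(a) → b:[1, 2, 3]  free=[.FFF.....]
after create(a) → a:[0], b:[1, 2, 3]  free=[FFFF.....]
after append(a, 2) → a:[0, 4, 5], b:[1, 2, 3]  free=[FFFFFF...]

blocks(b) = [1, 2, 3]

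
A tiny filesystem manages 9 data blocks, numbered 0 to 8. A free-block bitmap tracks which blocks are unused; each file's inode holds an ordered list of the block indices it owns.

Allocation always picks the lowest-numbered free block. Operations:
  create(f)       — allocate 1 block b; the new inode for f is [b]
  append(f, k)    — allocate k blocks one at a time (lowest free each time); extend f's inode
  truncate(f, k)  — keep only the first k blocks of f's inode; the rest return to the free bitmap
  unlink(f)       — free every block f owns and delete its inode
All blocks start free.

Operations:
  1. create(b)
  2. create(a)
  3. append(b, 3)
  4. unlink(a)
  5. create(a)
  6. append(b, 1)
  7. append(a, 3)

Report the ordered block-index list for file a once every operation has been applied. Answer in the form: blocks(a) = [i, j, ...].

create(b): bitmap=F........ | b=[0]
create(a): bitmap=FF....... | a=[1] b=[0]
append(b, 3): bitmap=FFFFF.... | a=[1] b=[0, 2, 3, 4]
unlink(a): bitmap=F.FFF.... | b=[0, 2, 3, 4]
create(a): bitmap=FFFFF.... | a=[1] b=[0, 2, 3, 4]
append(b, 1): bitmap=FFFFFF... | a=[1] b=[0, 2, 3, 4, 5]
append(a, 3): bitmap=FFFFFFFFF | a=[1, 6, 7, 8] b=[0, 2, 3, 4, 5]

blocks(a) = [1, 6, 7, 8]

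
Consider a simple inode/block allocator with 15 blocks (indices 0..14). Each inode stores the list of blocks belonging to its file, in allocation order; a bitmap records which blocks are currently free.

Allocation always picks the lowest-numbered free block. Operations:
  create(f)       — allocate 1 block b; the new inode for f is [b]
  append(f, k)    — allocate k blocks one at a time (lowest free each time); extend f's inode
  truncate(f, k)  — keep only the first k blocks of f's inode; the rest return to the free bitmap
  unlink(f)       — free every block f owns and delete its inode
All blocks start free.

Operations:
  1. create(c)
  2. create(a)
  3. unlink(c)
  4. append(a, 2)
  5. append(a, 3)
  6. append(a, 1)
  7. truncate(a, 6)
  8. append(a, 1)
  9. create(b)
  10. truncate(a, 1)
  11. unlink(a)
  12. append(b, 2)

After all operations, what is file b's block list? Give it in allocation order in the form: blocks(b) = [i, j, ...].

blocks(b) = [7, 0, 1]

create(c): bitmap=F.............. | c=[0]
create(a): bitmap=FF............. | a=[1] c=[0]
unlink(c): bitmap=.F............. | a=[1]
append(a, 2): bitmap=FFF............ | a=[1, 0, 2]
append(a, 3): bitmap=FFFFFF......... | a=[1, 0, 2, 3, 4, 5]
append(a, 1): bitmap=FFFFFFF........ | a=[1, 0, 2, 3, 4, 5, 6]
truncate(a, 6): bitmap=FFFFFF......... | a=[1, 0, 2, 3, 4, 5]
append(a, 1): bitmap=FFFFFFF........ | a=[1, 0, 2, 3, 4, 5, 6]
create(b): bitmap=FFFFFFFF....... | a=[1, 0, 2, 3, 4, 5, 6] b=[7]
truncate(a, 1): bitmap=.F.....F....... | a=[1] b=[7]
unlink(a): bitmap=.......F....... | b=[7]
append(b, 2): bitmap=FF.....F....... | b=[7, 0, 1]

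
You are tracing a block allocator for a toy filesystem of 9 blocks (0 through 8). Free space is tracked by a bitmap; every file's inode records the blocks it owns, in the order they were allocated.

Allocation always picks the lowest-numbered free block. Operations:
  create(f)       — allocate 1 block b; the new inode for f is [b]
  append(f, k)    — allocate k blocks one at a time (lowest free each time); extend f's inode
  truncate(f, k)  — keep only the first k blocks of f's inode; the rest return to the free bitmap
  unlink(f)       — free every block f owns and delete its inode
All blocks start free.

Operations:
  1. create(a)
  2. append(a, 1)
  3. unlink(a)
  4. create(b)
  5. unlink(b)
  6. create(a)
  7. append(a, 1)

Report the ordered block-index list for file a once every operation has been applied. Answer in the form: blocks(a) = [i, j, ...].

  1. create(a)  ⇒  F........  {a→[0]}
  2. append(a, 1)  ⇒  FF.......  {a→[0, 1]}
  3. unlink(a)  ⇒  .........  {}
  4. create(b)  ⇒  F........  {b→[0]}
  5. unlink(b)  ⇒  .........  {}
  6. create(a)  ⇒  F........  {a→[0]}
  7. append(a, 1)  ⇒  FF.......  {a→[0, 1]}

blocks(a) = [0, 1]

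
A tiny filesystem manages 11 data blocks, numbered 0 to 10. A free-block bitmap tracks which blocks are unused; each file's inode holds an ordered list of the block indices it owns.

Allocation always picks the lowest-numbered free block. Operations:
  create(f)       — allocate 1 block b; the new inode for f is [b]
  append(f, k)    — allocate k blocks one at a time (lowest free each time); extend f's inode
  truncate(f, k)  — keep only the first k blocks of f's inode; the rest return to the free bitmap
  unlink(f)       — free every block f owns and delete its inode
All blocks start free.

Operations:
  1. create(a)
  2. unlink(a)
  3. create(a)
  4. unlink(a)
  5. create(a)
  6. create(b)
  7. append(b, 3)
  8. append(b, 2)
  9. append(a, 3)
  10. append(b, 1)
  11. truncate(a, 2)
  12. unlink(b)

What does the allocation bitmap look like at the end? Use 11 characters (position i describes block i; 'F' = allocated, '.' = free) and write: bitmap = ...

[1] create(a) — a=0 (map F..........)
[2] unlink(a) —  (map ...........)
[3] create(a) — a=0 (map F..........)
[4] unlink(a) —  (map ...........)
[5] create(a) — a=0 (map F..........)
[6] create(b) — a=0 b=1 (map FF.........)
[7] append(b, 3) — a=0 b=1,2,3,4 (map FFFFF......)
[8] append(b, 2) — a=0 b=1,2,3,4,5,6 (map FFFFFFF....)
[9] append(a, 3) — a=0,7,8,9 b=1,2,3,4,5,6 (map FFFFFFFFFF.)
[10] append(b, 1) — a=0,7,8,9 b=1,2,3,4,5,6,10 (map FFFFFFFFFFF)
[11] truncate(a, 2) — a=0,7 b=1,2,3,4,5,6,10 (map FFFFFFFF..F)
[12] unlink(b) — a=0,7 (map F......F...)

bitmap = F......F...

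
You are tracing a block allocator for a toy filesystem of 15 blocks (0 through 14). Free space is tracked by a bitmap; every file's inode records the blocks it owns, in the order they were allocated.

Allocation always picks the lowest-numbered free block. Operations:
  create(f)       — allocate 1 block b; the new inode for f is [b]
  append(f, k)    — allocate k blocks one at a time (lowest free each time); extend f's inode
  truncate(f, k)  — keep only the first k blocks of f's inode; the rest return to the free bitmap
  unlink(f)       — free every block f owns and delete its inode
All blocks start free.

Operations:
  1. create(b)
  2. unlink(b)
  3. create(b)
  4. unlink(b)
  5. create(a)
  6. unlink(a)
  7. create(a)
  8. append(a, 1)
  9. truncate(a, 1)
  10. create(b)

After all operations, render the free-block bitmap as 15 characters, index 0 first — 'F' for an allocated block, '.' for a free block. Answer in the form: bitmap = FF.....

bitmap = FF.............

after create(b) → b:[0]  free=[F..............]
after unlink(b) →   free=[...............]
after create(b) → b:[0]  free=[F..............]
after unlink(b) →   free=[...............]
after create(a) → a:[0]  free=[F..............]
after unlink(a) →   free=[...............]
after create(a) → a:[0]  free=[F..............]
after append(a, 1) → a:[0, 1]  free=[FF.............]
after truncate(a, 1) → a:[0]  free=[F..............]
after create(b) → a:[0], b:[1]  free=[FF.............]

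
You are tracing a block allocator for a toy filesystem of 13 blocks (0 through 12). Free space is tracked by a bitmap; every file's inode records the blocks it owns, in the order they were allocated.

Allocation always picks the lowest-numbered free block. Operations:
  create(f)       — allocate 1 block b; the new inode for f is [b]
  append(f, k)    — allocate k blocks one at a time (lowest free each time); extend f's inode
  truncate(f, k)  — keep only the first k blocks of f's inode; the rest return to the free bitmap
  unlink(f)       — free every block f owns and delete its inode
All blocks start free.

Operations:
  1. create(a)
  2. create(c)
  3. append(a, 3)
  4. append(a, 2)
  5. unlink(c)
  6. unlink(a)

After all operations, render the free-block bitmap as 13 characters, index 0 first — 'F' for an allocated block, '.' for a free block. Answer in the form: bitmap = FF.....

  1. create(a)  ⇒  F............  {a→[0]}
  2. create(c)  ⇒  FF...........  {a→[0]; c→[1]}
  3. append(a, 3)  ⇒  FFFFF........  {a→[0, 2, 3, 4]; c→[1]}
  4. append(a, 2)  ⇒  FFFFFFF......  {a→[0, 2, 3, 4, 5, 6]; c→[1]}
  5. unlink(c)  ⇒  F.FFFFF......  {a→[0, 2, 3, 4, 5, 6]}
  6. unlink(a)  ⇒  .............  {}

bitmap = .............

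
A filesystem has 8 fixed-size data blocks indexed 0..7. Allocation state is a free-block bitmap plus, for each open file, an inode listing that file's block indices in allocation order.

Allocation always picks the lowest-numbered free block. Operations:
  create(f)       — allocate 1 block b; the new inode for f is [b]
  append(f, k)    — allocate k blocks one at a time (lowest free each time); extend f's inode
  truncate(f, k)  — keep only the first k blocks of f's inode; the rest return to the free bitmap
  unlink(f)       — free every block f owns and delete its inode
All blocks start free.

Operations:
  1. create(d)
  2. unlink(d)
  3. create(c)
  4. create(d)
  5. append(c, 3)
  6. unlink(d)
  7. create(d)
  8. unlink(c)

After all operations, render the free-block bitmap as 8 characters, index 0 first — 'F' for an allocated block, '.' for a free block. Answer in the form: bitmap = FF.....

[1] create(d) — d=0 (map F.......)
[2] unlink(d) —  (map ........)
[3] create(c) — c=0 (map F.......)
[4] create(d) — c=0 d=1 (map FF......)
[5] append(c, 3) — c=0,2,3,4 d=1 (map FFFFF...)
[6] unlink(d) — c=0,2,3,4 (map F.FFF...)
[7] create(d) — c=0,2,3,4 d=1 (map FFFFF...)
[8] unlink(c) — d=1 (map .F......)

bitmap = .F......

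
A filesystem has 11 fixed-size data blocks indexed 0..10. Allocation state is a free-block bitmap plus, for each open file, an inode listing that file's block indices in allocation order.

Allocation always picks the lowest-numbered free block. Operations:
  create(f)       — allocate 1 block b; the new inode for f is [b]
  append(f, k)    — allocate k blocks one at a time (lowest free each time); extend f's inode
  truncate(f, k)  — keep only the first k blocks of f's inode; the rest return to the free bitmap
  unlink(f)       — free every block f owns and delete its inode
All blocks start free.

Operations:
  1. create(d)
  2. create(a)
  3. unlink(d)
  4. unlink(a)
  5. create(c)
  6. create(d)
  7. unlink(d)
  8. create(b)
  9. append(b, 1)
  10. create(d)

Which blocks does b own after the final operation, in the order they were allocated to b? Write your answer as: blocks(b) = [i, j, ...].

[1] create(d) — d=0 (map F..........)
[2] create(a) — a=1 d=0 (map FF.........)
[3] unlink(d) — a=1 (map .F.........)
[4] unlink(a) —  (map ...........)
[5] create(c) — c=0 (map F..........)
[6] create(d) — c=0 d=1 (map FF.........)
[7] unlink(d) — c=0 (map F..........)
[8] create(b) — b=1 c=0 (map FF.........)
[9] append(b, 1) — b=1,2 c=0 (map FFF........)
[10] create(d) — b=1,2 c=0 d=3 (map FFFF.......)

blocks(b) = [1, 2]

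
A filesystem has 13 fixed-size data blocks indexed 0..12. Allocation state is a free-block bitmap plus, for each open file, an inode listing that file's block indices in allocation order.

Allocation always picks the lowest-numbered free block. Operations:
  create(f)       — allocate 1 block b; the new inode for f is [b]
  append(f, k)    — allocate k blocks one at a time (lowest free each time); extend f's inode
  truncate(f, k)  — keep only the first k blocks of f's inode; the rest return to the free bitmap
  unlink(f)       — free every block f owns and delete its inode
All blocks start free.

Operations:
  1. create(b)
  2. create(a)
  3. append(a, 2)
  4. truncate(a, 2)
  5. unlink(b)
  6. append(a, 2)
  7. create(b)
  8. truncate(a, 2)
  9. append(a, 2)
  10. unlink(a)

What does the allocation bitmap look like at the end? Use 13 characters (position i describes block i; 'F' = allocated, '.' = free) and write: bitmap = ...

[1] create(b) — b=0 (map F............)
[2] create(a) — a=1 b=0 (map FF...........)
[3] append(a, 2) — a=1,2,3 b=0 (map FFFF.........)
[4] truncate(a, 2) — a=1,2 b=0 (map FFF..........)
[5] unlink(b) — a=1,2 (map .FF..........)
[6] append(a, 2) — a=1,2,0,3 (map FFFF.........)
[7] create(b) — a=1,2,0,3 b=4 (map FFFFF........)
[8] truncate(a, 2) — a=1,2 b=4 (map .FF.F........)
[9] append(a, 2) — a=1,2,0,3 b=4 (map FFFFF........)
[10] unlink(a) — b=4 (map ....F........)

bitmap = ....F........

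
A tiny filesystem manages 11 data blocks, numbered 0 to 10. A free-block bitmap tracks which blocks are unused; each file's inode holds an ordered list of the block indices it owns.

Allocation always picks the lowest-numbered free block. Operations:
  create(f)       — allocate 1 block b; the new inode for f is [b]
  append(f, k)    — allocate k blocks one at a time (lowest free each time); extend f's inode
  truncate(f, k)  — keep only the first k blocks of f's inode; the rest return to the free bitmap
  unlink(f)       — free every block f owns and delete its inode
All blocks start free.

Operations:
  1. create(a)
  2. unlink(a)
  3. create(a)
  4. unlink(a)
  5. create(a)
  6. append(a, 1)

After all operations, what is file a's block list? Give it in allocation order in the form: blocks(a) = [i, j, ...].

create(a): bitmap=F.......... | a=[0]
unlink(a): bitmap=........... | 
create(a): bitmap=F.......... | a=[0]
unlink(a): bitmap=........... | 
create(a): bitmap=F.......... | a=[0]
append(a, 1): bitmap=FF......... | a=[0, 1]

blocks(a) = [0, 1]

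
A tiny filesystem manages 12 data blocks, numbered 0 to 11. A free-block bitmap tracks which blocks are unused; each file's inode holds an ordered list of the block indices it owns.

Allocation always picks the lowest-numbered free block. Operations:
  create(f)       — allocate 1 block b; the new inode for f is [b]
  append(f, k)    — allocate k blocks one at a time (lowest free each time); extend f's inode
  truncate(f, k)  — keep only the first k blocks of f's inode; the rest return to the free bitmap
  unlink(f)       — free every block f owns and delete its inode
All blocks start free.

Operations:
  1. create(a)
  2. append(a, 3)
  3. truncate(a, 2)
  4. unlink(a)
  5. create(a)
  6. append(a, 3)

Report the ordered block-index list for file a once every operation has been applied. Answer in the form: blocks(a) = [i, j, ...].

  1. create(a)  ⇒  F...........  {a→[0]}
  2. append(a, 3)  ⇒  FFFF........  {a→[0, 1, 2, 3]}
  3. truncate(a, 2)  ⇒  FF..........  {a→[0, 1]}
  4. unlink(a)  ⇒  ............  {}
  5. create(a)  ⇒  F...........  {a→[0]}
  6. append(a, 3)  ⇒  FFFF........  {a→[0, 1, 2, 3]}

blocks(a) = [0, 1, 2, 3]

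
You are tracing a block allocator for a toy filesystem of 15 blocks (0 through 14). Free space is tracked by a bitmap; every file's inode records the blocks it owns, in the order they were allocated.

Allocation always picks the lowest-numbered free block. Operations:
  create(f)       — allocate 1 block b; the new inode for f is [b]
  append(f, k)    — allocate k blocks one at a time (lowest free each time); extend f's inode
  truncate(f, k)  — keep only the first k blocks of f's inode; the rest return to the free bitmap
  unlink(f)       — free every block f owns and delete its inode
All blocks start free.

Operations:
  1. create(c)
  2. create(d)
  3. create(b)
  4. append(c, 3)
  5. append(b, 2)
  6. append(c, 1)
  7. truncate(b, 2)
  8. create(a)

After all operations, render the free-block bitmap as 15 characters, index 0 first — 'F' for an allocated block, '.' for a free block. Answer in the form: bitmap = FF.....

bitmap = FFFFFFFFF......

after create(c) → c:[0]  free=[F..............]
after create(d) → c:[0], d:[1]  free=[FF.............]
after create(b) → b:[2], c:[0], d:[1]  free=[FFF............]
after append(c, 3) → b:[2], c:[0, 3, 4, 5], d:[1]  free=[FFFFFF.........]
after append(b, 2) → b:[2, 6, 7], c:[0, 3, 4, 5], d:[1]  free=[FFFFFFFF.......]
after append(c, 1) → b:[2, 6, 7], c:[0, 3, 4, 5, 8], d:[1]  free=[FFFFFFFFF......]
after truncate(b, 2) → b:[2, 6], c:[0, 3, 4, 5, 8], d:[1]  free=[FFFFFFF.F......]
after create(a) → a:[7], b:[2, 6], c:[0, 3, 4, 5, 8], d:[1]  free=[FFFFFFFFF......]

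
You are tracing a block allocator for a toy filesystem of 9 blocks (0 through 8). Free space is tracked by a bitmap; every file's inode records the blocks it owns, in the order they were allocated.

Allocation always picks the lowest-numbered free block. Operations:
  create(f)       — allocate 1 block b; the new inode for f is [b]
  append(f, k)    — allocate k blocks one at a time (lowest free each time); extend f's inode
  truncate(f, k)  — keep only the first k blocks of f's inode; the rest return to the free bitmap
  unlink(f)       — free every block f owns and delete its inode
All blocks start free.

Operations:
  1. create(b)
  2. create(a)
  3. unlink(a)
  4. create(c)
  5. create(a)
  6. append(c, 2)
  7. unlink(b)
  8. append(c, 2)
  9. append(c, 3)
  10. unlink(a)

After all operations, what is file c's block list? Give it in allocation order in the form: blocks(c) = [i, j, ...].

blocks(c) = [1, 3, 4, 0, 5, 6, 7, 8]

create(b): bitmap=F........ | b=[0]
create(a): bitmap=FF....... | a=[1] b=[0]
unlink(a): bitmap=F........ | b=[0]
create(c): bitmap=FF....... | b=[0] c=[1]
create(a): bitmap=FFF...... | a=[2] b=[0] c=[1]
append(c, 2): bitmap=FFFFF.... | a=[2] b=[0] c=[1, 3, 4]
unlink(b): bitmap=.FFFF.... | a=[2] c=[1, 3, 4]
append(c, 2): bitmap=FFFFFF... | a=[2] c=[1, 3, 4, 0, 5]
append(c, 3): bitmap=FFFFFFFFF | a=[2] c=[1, 3, 4, 0, 5, 6, 7, 8]
unlink(a): bitmap=FF.FFFFFF | c=[1, 3, 4, 0, 5, 6, 7, 8]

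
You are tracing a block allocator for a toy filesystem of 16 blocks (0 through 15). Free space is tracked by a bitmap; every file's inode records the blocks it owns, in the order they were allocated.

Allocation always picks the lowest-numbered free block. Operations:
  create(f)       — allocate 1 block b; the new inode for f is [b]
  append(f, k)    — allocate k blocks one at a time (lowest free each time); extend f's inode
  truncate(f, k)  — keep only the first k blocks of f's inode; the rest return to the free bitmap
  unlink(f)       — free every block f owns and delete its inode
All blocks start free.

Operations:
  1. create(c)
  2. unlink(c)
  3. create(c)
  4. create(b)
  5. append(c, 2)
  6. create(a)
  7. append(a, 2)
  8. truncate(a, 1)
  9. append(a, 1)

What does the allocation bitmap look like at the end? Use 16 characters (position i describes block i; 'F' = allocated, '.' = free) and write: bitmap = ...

create(c): bitmap=F............... | c=[0]
unlink(c): bitmap=................ | 
create(c): bitmap=F............... | c=[0]
create(b): bitmap=FF.............. | b=[1] c=[0]
append(c, 2): bitmap=FFFF............ | b=[1] c=[0, 2, 3]
create(a): bitmap=FFFFF........... | a=[4] b=[1] c=[0, 2, 3]
append(a, 2): bitmap=FFFFFFF......... | a=[4, 5, 6] b=[1] c=[0, 2, 3]
truncate(a, 1): bitmap=FFFFF........... | a=[4] b=[1] c=[0, 2, 3]
append(a, 1): bitmap=FFFFFF.......... | a=[4, 5] b=[1] c=[0, 2, 3]

bitmap = FFFFFF..........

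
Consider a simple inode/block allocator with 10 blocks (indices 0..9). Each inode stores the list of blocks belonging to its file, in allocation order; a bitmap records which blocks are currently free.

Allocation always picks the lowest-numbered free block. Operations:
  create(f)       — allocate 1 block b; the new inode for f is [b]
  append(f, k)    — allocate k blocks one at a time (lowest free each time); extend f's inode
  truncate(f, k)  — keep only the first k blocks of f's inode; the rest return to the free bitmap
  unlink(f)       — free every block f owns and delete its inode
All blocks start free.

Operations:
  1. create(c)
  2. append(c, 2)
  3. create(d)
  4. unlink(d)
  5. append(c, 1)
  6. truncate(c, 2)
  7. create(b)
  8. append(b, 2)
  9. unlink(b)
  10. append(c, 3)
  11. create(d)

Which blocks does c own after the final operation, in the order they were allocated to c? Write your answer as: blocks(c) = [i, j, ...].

blocks(c) = [0, 1, 2, 3, 4]

  1. create(c)  ⇒  F.........  {c→[0]}
  2. append(c, 2)  ⇒  FFF.......  {c→[0, 1, 2]}
  3. create(d)  ⇒  FFFF......  {c→[0, 1, 2]; d→[3]}
  4. unlink(d)  ⇒  FFF.......  {c→[0, 1, 2]}
  5. append(c, 1)  ⇒  FFFF......  {c→[0, 1, 2, 3]}
  6. truncate(c, 2)  ⇒  FF........  {c→[0, 1]}
  7. create(b)  ⇒  FFF.......  {b→[2]; c→[0, 1]}
  8. append(b, 2)  ⇒  FFFFF.....  {b→[2, 3, 4]; c→[0, 1]}
  9. unlink(b)  ⇒  FF........  {c→[0, 1]}
  10. append(c, 3)  ⇒  FFFFF.....  {c→[0, 1, 2, 3, 4]}
  11. create(d)  ⇒  FFFFFF....  {c→[0, 1, 2, 3, 4]; d→[5]}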